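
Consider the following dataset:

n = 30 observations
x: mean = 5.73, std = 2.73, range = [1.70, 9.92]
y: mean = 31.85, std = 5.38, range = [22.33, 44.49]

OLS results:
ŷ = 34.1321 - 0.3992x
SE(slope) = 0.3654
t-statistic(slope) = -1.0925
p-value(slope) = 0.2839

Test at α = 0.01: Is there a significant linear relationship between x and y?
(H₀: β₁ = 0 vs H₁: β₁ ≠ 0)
Fail to reject H₀: p-value = 0.2839 ≥ α = 0.01. The linear relationship is not significant at the 1% level.

Hypothesis test for the slope coefficient:

H₀: β₁ = 0 (no linear relationship)
H₁: β₁ ≠ 0 (linear relationship exists)

Test statistic: t = β̂₁ / SE(β̂₁) = -0.3992 / 0.3654 = -1.0925

p = 0.2839: how often a slope estimate this far from 0 (in SE units) would arise by chance if β₁ were truly 0.

Decision rule: reject H₀ if p-value < α.
p-value = 0.2839 ≥ α = 0.01 → fail to reject H₀.

Conclusion: the linear association between x and y is not significant at the 1% level.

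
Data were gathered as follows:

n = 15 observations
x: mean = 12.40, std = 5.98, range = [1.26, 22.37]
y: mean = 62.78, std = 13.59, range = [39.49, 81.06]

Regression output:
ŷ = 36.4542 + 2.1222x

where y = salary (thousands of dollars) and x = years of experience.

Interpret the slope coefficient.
An increase of one year in experience is associated with a 2.1222 thousand dollars increase in predicted salary.

The slope coefficient β₁ = 2.1222 represents the marginal effect of experience on salary.

Interpretation:
- Experience up by 1 year → predicted salary increases by 2.1222 thousand dollars
- This is a linear approximation: the same per-unit change is assumed across the whole observed x range

The intercept β₀ = 36.4542 is the predicted salary when experience = 0; since the smallest observed x is 1.26, this is an extrapolation and mainly anchors the line.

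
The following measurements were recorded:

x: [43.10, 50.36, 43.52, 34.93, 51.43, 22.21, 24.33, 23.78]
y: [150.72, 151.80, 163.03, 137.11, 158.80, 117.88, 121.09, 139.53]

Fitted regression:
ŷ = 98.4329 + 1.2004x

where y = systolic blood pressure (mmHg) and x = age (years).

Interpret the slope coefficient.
On average, blood pressure is about 1.2004 mmHg higher for every extra year of age.

β₁ = 1.2004 is the change in predicted blood pressure (mmHg) per additional year of age.

Interpretation:
- Age up by 1 year → predicted blood pressure increases by 1.2004 mmHg
- This is a linear approximation: the same per-unit change is assumed across the whole observed x range
- The slope describes association in these data, not necessarily a causal effect

(β₀ = 98.4329 is the fitted value at x = 0 and is not part of the slope interpretation.)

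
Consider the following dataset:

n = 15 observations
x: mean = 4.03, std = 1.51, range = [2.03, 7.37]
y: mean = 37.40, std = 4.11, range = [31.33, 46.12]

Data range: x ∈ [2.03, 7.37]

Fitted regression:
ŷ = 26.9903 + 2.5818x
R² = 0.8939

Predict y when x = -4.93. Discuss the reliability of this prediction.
ŷ = 14.2620 (extrapolation — x = -4.93 lies outside [2.03, 7.37], so reliability is low).

Prediction calculation:
ŷ = 26.9903 + 2.5818 × (-4.93)
ŷ = 14.2620

Reliability:
- Data range: x ∈ [2.03, 7.37]
- Prediction point: x = -4.93 is 6.96 units below the observed range → this is EXTRAPOLATION, not interpolation

Why that matters here:
- R² describes fit only over the sampled x values; it says nothing about behaviour beyond them
- Real relationships often flatten, saturate, or turn nonlinear at extremes
- The standard error of prediction grows with (x − x̄)², and x = -4.93 is far from x̄ = 4.03

The R² = 0.8939 only validates the fit within [2.03, 7.37]; treat ŷ = 14.2620 with caution.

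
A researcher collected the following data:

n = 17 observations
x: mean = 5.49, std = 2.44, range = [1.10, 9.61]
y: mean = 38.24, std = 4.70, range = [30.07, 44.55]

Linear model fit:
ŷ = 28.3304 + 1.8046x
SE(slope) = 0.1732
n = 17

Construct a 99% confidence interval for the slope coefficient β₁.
The 99% CI for β₁ is (1.2942, 2.3150)

Confidence interval for the slope:

The 99% CI for β₁ is: β̂₁ ± t*(α/2, n-2) × SE(β̂₁)

Step 1: Find critical t-value
- Confidence level = 0.99
- Degrees of freedom = n - 2 = 17 - 2 = 15
- t*(α/2, 15) = 2.9467

Step 2: Calculate margin of error
Margin = 2.9467 × 0.1732 = 0.5104

Step 3: Construct interval
CI = 1.8046 ± 0.5104
CI = (1.2942, 2.3150)

Interpretation: We are 99% confident that the true slope β₁ lies between 1.2942 and 2.3150.
Both endpoints are positive, so the data support a genuinely positive slope at this confidence level.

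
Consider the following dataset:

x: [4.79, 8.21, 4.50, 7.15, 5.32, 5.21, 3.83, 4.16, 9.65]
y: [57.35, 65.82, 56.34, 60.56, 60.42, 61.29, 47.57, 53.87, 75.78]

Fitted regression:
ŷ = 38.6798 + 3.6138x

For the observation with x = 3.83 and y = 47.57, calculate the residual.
Residual = -4.9507

The residual is the difference between the actual value and the predicted value:

Residual = y - ŷ

Step 1: Calculate predicted value
ŷ = 38.6798 + 3.6138 × 3.83
ŷ = 52.5207

Step 2: Calculate residual
Residual = 47.57 - 52.5207
Residual = -4.9507

Sign check: y < ŷ, so the point is below the line and the fit overestimates here.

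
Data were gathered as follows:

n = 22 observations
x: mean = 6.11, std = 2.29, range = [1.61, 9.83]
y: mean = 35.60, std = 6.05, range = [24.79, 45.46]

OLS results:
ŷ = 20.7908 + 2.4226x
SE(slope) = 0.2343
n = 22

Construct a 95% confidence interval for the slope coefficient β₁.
The 95% CI for β₁ is (1.9339, 2.9113)

Confidence interval for the slope:

The 95% CI for β₁ is: β̂₁ ± t*(α/2, n-2) × SE(β̂₁)

Step 1: Find critical t-value
- Confidence level = 0.95
- Degrees of freedom = n - 2 = 22 - 2 = 20
- t*(α/2, 20) = 2.0860

Step 2: Calculate margin of error
Margin = 2.0860 × 0.2343 = 0.4887

Step 3: Construct interval
CI = 2.4226 ± 0.4887
CI = (1.9339, 2.9113)

Interpretation: We are 95% confident that the true slope β₁ lies between 1.9339 and 2.9113.
Both endpoints are positive, so the data support a genuinely positive slope at this confidence level.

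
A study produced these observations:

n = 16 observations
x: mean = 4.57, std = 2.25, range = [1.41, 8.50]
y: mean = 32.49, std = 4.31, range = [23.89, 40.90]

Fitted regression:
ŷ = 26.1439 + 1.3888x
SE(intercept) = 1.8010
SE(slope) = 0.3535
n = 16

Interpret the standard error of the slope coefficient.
The slope 1.3888 is pinned down to within about ±0.3535 (one SE) by these data — relative uncertainty 25.5%, i.e. moderately precise.

SE(β̂₁) = s / √Sxx, where s is the residual standard deviation and Sxx = Σ(x − x̄)². It is the yardstick for how far β̂₁ = 1.3888 could plausibly be from the true slope.

Relative precision:
- SE / |β̂₁| = 0.3535 / 1.3888 = 25.5%
- Rule of thumb (under 20%: precise; 20% to under 50%: moderately precise; 50% or more: imprecise) → moderately precise

Rough 95% range (±2 SE): 1.3888 ± 0.7070 → (0.6818, 2.0958).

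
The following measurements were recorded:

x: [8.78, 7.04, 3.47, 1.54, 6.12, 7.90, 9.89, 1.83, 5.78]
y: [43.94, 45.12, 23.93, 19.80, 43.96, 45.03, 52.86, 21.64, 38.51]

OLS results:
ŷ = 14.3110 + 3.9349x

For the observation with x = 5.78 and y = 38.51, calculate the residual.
Residual = 1.4553

The residual is the difference between the actual value and the predicted value:

Residual = y - ŷ

Step 1: Calculate predicted value
ŷ = 14.3110 + 3.9349 × 5.78
ŷ = 37.0547

Step 2: Calculate residual
Residual = 38.51 - 37.0547
Residual = 1.4553

Interpretation: the model underestimates the actual value by 1.4553 at this point (positive residual → observation lies above the fitted line).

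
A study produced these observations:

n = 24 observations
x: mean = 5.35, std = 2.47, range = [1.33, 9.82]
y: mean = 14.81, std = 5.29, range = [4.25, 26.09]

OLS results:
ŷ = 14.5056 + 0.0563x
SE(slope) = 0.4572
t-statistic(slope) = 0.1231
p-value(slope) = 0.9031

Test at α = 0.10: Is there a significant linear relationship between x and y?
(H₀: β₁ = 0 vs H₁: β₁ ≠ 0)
Since p-value = 0.9031 ≥ α = 0.10, fail to reject H₀ — the slope is not significantly different from 0.

Hypothesis test for the slope coefficient:

H₀: β₁ = 0 (no linear relationship)
H₁: β₁ ≠ 0 (linear relationship exists)

Test statistic: t = β̂₁ / SE(β̂₁) = 0.0563 / 0.4572 = 0.1231

p = 0.9031: how often a slope estimate this far from 0 (in SE units) would arise by chance if β₁ were truly 0.

Decision rule: reject H₀ if p-value < α.
p-value = 0.9031 ≥ α = 0.10 → fail to reject H₀.

There is not sufficient evidence at the 10% significance level to conclude that a linear relationship exists between x and y.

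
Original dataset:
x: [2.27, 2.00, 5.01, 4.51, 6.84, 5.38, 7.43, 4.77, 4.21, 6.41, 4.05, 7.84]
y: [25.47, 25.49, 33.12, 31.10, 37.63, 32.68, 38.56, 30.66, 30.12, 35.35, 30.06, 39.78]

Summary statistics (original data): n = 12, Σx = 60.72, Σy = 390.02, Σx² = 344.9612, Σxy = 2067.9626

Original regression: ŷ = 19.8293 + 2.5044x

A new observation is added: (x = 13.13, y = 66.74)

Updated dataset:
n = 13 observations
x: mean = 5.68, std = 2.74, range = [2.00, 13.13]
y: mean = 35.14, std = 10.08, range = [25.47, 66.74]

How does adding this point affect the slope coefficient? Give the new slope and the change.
Adding the point moves β₁ from 2.5044 to 3.5725, i.e. it increases by 1.0681 (+42.6%).

The new point has HIGH LEVERAGE: x = 13.13 is far from the original mean x̄ = 60.72/12 ≈ 5.06 (original range [2.00, 7.84]).

Step 1: Update the sums with the new point (n goes from 12 to 13)
Σx  = 60.72 + 13.13 = 73.85
Σy  = 390.02 + 66.74 = 456.76
Σx² = 344.9612 + 13.13² = 344.9612 + 172.3969 = 517.3581
Σxy = 2067.9626 + 13.13×66.74 = 2067.9626 + 876.2962 = 2944.2588

Step 2: Recompute the slope with b₁ = (nΣxy − ΣxΣy) / (nΣx² − (Σx)²)
Numerator   = 13×2944.2588 − 73.85×456.76 = 38275.3644 − 33731.7260 = 4543.6384
Denominator = 13×517.3581 − 73.85² = 6725.6553 − 5453.8225 = 1271.8328
b₁(new) = 4543.6384 / 1271.8328 = 3.5725

(Same formula on the original sums: (12×2067.9626 − 60.72×390.02) / (12×344.9612 − 60.72²) = 1133.5368 / 452.6160 = 2.5044, matching the given fit.)

Step 3: Change in slope
Δβ₁ = 3.5725 − 2.5044 = +1.0681
Relative change = +1.0681 / 2.5044 × 100% = +42.6%
→ the slope increases when the point is added.

Because the point sits above the extension of the original line at a high-leverage x, it tilts the fit up.
In practice: examine leverage (hᵢ) and Cook's distance rather than deleting it automatically; refit with and without it and report both if conclusions differ.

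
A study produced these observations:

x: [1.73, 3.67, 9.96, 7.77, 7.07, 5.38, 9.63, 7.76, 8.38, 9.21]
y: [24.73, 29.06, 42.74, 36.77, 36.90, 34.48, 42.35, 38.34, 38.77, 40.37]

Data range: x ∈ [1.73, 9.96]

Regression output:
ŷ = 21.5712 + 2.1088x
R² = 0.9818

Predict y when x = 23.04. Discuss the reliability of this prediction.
ŷ = 70.1580 (extrapolation — x = 23.04 lies outside [1.73, 9.96], so reliability is low).

Prediction calculation:
ŷ = 21.5712 + 2.1088 × 23.04
ŷ = 70.1580

Reliability:
- Data range: x ∈ [1.73, 9.96]
- Prediction point: x = 23.04 is 13.08 units above the observed range → this is EXTRAPOLATION, not interpolation

Why that matters here:
- There are no observations near this x to validate the fitted line there
- The linear relationship may not hold outside the observed range
- R² describes fit only over the sampled x values; it says nothing about behaviour beyond them

The R² = 0.9818 only validates the fit within [1.73, 9.96]; treat ŷ = 70.1580 with caution.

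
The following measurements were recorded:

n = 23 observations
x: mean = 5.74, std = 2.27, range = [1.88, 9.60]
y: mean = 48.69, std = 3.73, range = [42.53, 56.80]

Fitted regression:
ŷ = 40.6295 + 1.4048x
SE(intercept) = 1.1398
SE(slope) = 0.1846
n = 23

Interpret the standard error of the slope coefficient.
SE(slope) = 0.1846 measures the uncertainty in the estimated slope. The coefficient is estimated precisely (SE/|β̂₁| = 13.1%).

SE(β̂₁) = 0.1846 says: if we drew many samples of n = 23 from the same population and refit each time, the fitted slopes would scatter with a standard deviation of roughly 0.1846 around the true β₁.

Relative precision:
- SE / |β̂₁| = 0.1846 / 1.4048 = 13.1%
- Rule of thumb (under 20%: precise; 20% to under 50%: moderately precise; 50% or more: imprecise) → precise

Link to interval estimation: a confidence interval for β₁ is β̂₁ ± t* × 0.1846, so SE sets the half-width per unit of t*.

What drives SE(β̂₁): larger n (here n = 23) → smaller SE; wider spread of x values → smaller SE; more residual scatter → larger SE.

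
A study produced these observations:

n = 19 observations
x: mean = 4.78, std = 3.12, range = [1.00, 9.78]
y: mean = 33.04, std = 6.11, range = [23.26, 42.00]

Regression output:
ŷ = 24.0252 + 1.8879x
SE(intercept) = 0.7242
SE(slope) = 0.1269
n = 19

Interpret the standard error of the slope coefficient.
SE(β̂₁) = 0.1269 is the estimated standard deviation of the slope estimate across repeated samples; relative to β̂₁ = 1.8879 that is 6.7%, a precise estimate.

SE(β̂₁) = 0.1269 says: if we drew many samples of n = 19 from the same population and refit each time, the fitted slopes would scatter with a standard deviation of roughly 0.1269 around the true β₁.

Relative precision:
- SE / |β̂₁| = 0.1269 / 1.8879 = 6.7%
- Rule of thumb (under 20%: precise; 20% to under 50%: moderately precise; 50% or more: imprecise) → precise

Link to interval estimation: a confidence interval for β₁ is β̂₁ ± t* × 0.1269, so SE sets the half-width per unit of t*.

What drives SE(β̂₁): larger n (here n = 19) → smaller SE; wider spread of x values → smaller SE; more residual scatter → larger SE.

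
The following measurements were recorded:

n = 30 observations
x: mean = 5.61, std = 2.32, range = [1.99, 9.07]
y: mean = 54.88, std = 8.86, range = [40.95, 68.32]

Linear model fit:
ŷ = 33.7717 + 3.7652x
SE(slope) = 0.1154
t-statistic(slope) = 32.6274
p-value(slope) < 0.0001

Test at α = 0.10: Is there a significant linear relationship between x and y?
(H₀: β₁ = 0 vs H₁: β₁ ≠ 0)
Reject H₀: p-value < 0.0001 < α = 0.10. The linear relationship is significant at the 10% level.

Hypothesis test for the slope coefficient:

H₀: β₁ = 0 (no linear relationship)
H₁: β₁ ≠ 0 (linear relationship exists)

Test statistic: t = β̂₁ / SE(β̂₁) = 3.7652 / 0.1154 = 32.6274

The p-value (<0.0001) is the probability, under H₀, of a t-statistic at least as extreme as |t| = 32.6274 (two-sided, df = n − 2 = 28).

Decision rule: reject H₀ if p-value < α.
p-value < 0.0001 < α = 0.10 → reject H₀.

At α = 0.10 the data do provide convincing evidence of a nonzero slope.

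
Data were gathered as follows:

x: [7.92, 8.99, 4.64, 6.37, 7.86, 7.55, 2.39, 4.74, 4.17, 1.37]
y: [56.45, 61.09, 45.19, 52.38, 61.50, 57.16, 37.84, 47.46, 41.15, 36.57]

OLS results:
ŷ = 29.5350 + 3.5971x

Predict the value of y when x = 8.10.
ŷ = 58.6715

To predict y for x = 8.10, substitute into the regression equation:

ŷ = 29.5350 + 3.5971 × 8.10
ŷ = 29.5350 + 29.1365
ŷ = 58.6715

This is a point prediction; actual observations scatter around it by roughly the residual standard deviation.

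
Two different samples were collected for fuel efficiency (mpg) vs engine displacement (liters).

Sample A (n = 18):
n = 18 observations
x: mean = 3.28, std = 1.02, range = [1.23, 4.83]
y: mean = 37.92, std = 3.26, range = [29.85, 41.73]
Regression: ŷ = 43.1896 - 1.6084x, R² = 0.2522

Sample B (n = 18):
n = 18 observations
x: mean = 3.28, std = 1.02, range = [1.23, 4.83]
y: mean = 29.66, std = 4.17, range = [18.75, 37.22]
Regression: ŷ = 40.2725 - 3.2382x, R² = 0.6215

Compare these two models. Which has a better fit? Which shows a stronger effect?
Model B has the better fit (R² = 0.6215 vs 0.2522). Model B shows the stronger effect (|β₁| = 3.2382 vs 1.6084).

Model Comparison:

Which explains more variance? (R²)
- Model A: R² = 0.2522 → 25.22% of variance in fuel efficiency explained
- Model B: R² = 0.6215 → 62.15% of variance in fuel efficiency explained
- 0.6215 > 0.2522 → Model B has the better fit

Which has the larger per-liter effect? (|β₁|)
- Model A: β₁ = -1.6084 → predicted fuel efficiency falls 1.6084 mpg per additional liter of engine displacement
- Model B: β₁ = -3.2382 → predicted fuel efficiency falls 3.2382 mpg per additional liter of engine displacement
- |-1.6084| < |-3.2382| → Model B shows the stronger marginal effect

Note: The two samples could reflect different populations, time periods, or measurement quality.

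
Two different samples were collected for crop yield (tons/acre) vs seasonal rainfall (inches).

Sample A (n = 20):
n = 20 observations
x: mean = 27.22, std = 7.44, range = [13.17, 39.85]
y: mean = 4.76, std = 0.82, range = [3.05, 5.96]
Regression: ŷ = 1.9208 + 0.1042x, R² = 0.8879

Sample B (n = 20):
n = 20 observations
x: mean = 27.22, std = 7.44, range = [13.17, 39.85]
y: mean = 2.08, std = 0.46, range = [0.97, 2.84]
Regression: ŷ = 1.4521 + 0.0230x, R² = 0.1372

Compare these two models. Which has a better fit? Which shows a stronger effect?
Model A has the better fit (R² = 0.8879 vs 0.1372). Model A shows the stronger effect (|β₁| = 0.1042 vs 0.0230).

Model Comparison:

Which explains more variance? (R²)
- Model A: R² = 0.8879 → 88.79% of variance in crop yield explained
- Model B: R² = 0.1372 → 13.72% of variance in crop yield explained
- 0.8879 > 0.1372 → Model A has the better fit

Effect size (slope magnitude):
- Model A: β₁ = 0.1042 → predicted crop yield rises 0.1042 tons/acre per additional inch of rainfall
- Model B: β₁ = 0.0230 → predicted crop yield rises 0.0230 tons/acre per additional inch of rainfall
- |0.1042| > |0.0230| → Model A shows the stronger marginal effect

Notes:
- A better fit (higher R²) doesn't necessarily mean a more important relationship.
- A steeper slope doesn't make a better model if the scatter around the line is large.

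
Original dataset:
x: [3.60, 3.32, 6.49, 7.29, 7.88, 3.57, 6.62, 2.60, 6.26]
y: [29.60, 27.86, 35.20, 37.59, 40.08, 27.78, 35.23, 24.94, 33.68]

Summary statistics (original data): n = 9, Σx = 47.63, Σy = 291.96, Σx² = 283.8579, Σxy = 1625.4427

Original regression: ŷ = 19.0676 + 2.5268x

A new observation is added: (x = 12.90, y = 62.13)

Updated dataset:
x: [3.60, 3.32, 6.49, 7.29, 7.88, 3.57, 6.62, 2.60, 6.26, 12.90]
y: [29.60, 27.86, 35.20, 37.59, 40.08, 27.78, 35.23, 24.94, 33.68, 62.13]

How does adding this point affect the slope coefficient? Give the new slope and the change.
The slope changes from 2.5268 to 3.3812 (change of +0.8544, or +33.8%).

x = 12.90 lies well outside the original x-range [2.60, 7.88] (x̄ ≈ 5.29), so this observation has high leverage and can move the slope substantially.

Step 1: Update the sums with the new point (n goes from 9 to 10)
Σx  = 47.63 + 12.90 = 60.53
Σy  = 291.96 + 62.13 = 354.09
Σx² = 283.8579 + 12.90² = 283.8579 + 166.4100 = 450.2679
Σxy = 1625.4427 + 12.90×62.13 = 1625.4427 + 801.4770 = 2426.9197

Step 2: Recompute the slope with b₁ = (nΣxy − ΣxΣy) / (nΣx² − (Σx)²)
Numerator   = 10×2426.9197 − 60.53×354.09 = 24269.1970 − 21433.0677 = 2836.1293
Denominator = 10×450.2679 − 60.53² = 4502.6790 − 3663.8809 = 838.7981
b₁(new) = 2836.1293 / 838.7981 = 3.3812

(Same formula on the original sums: (9×1625.4427 − 47.63×291.96) / (9×283.8579 − 47.63²) = 722.9295 / 286.1042 = 2.5268, matching the given fit.)

Step 3: Change in slope
Δβ₁ = 3.3812 − 2.5268 = +0.8544
Relative change = +0.8544 / 2.5268 × 100% = +33.8%
→ the slope increases when the point is added.

A high-leverage point only changes the slope if it is off the original line; here y = 62.13 is above the original trend, so the slope increases.
In practice: check such a point for data-entry or measurement error.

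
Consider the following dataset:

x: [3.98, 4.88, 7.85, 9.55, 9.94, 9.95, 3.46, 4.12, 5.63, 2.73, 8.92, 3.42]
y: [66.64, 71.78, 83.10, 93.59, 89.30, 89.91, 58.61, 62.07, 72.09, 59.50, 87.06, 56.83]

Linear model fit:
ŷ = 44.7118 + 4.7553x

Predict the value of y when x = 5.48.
ŷ = 70.7708

x = 5.48 lies inside the observed range [2.73, 9.95], so the fitted equation applies directly:

ŷ = 44.7118 + 4.7553 × 5.48
ŷ = 44.7118 + 26.0590
ŷ = 70.7708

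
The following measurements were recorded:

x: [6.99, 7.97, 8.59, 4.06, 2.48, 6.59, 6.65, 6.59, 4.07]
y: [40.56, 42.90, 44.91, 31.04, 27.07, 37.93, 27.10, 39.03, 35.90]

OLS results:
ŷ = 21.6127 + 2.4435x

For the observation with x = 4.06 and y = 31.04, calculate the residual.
Residual = -0.4933

The residual is the difference between the actual value and the predicted value:

Residual = y - ŷ

Step 1: Calculate predicted value
ŷ = 21.6127 + 2.4435 × 4.06
ŷ = 31.5333

Step 2: Calculate residual
Residual = 31.04 - 31.5333
Residual = -0.4933

Interpretation: the model overestimates the actual value by 0.4933 at this point (negative residual → observation lies below the fitted line).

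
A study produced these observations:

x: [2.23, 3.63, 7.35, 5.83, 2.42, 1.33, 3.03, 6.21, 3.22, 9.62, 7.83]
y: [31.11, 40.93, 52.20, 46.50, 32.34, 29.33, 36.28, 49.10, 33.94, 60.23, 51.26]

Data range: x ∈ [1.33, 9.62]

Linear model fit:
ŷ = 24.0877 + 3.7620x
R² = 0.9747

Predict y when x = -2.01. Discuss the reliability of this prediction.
ŷ = 16.5261, but this is extrapolation (below the data range [1.33, 9.62]) and may be unreliable.

Prediction calculation:
ŷ = 24.0877 + 3.7620 × (-2.01)
ŷ = 16.5261

Reliability:
- Data range: x ∈ [1.33, 9.62]
- Prediction point: x = -2.01 is 3.34 units below the observed range → this is EXTRAPOLATION, not interpolation

Why that matters here:
- There are no observations near this x to validate the fitted line there
- The linear relationship may not hold outside the observed range
- Real relationships often flatten, saturate, or turn nonlinear at extremes

The R² = 0.9747 only validates the fit within [1.33, 9.62]; treat ŷ = 16.5261 with caution.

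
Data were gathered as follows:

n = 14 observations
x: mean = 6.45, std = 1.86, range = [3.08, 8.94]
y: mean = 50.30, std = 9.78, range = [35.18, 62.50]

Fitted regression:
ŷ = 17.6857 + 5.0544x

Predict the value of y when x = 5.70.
ŷ = 46.4958

Plug x = 5.70 into the fitted line:

ŷ = 17.6857 + 5.0544 × 5.70
ŷ = 17.6857 + 28.8101
ŷ = 46.4958

This is a point prediction; actual observations scatter around it by roughly the residual standard deviation.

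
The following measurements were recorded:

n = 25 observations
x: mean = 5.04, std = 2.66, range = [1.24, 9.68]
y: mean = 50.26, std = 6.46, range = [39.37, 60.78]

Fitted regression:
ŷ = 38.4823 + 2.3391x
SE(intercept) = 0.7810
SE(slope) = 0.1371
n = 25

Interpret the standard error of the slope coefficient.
SE(slope) = 0.1371 measures the uncertainty in the estimated slope. The coefficient is estimated precisely (SE/|β̂₁| = 5.9%).

SE(β̂₁) = s / √Sxx, where s is the residual standard deviation and Sxx = Σ(x − x̄)². It is the yardstick for how far β̂₁ = 2.3391 could plausibly be from the true slope.

Relative precision:
- SE / |β̂₁| = 0.1371 / 2.3391 = 5.9%
- Rule of thumb (under 20%: precise; 20% to under 50%: moderately precise; 50% or more: imprecise) → precise

Rough 95% range (±2 SE): 2.3391 ± 0.2742 → (2.0649, 2.6133).

What drives SE(β̂₁): wider spread of x values → smaller SE; larger n (here n = 25) → smaller SE.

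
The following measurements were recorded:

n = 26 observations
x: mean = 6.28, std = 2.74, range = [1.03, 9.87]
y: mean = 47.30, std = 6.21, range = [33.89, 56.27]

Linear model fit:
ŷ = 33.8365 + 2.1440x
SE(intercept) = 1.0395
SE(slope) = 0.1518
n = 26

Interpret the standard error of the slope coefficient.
SE(slope) = 0.1518 measures the uncertainty in the estimated slope. The coefficient is estimated precisely (SE/|β̂₁| = 7.1%).

SE(β̂₁) = s / √Sxx, where s is the residual standard deviation and Sxx = Σ(x − x̄)². It is the yardstick for how far β̂₁ = 2.1440 could plausibly be from the true slope.

Relative precision:
- SE / |β̂₁| = 0.1518 / 2.1440 = 7.1%
- Rule of thumb (under 20%: precise; 20% to under 50%: moderately precise; 50% or more: imprecise) → precise

Link to the t-test: t = β̂₁ / SE(β̂₁) = 2.1440 / 0.1518 = 14.1238, the statistic for H₀: β₁ = 0.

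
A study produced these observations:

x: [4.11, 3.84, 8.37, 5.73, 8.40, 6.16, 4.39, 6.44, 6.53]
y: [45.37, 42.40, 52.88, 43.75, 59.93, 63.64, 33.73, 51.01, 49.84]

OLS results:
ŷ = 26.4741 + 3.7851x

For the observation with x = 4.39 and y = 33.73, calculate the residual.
Residual = -9.3607

The residual is the difference between the actual value and the predicted value:

Residual = y - ŷ

Step 1: Calculate predicted value
ŷ = 26.4741 + 3.7851 × 4.39
ŷ = 43.0907

Step 2: Calculate residual
Residual = 33.73 - 43.0907
Residual = -9.3607

Sign check: y < ŷ, so the point is below the line and the fit overestimates here.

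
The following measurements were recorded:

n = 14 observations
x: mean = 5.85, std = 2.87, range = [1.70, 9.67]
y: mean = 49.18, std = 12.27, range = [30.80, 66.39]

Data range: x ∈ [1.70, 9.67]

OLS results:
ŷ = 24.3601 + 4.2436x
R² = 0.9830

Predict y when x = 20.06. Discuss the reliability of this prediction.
ŷ = 109.4867, but this is extrapolation (above the data range [1.70, 9.67]) and may be unreliable.

Prediction calculation:
ŷ = 24.3601 + 4.2436 × 20.06
ŷ = 109.4867

Reliability:
- Data range: x ∈ [1.70, 9.67]
- Prediction point: x = 20.06 is 10.39 units above the observed range → this is EXTRAPOLATION, not interpolation

Why that matters here:
- Real relationships often flatten, saturate, or turn nonlinear at extremes
- R² describes fit only over the sampled x values; it says nothing about behaviour beyond them
- There are no observations near this x to validate the fitted line there

Report the number if required, but flag clearly that it is an extrapolation.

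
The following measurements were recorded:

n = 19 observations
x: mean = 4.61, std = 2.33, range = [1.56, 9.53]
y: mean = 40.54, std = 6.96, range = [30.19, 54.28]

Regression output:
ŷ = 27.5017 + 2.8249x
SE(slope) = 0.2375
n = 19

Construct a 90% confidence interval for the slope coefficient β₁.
The 90% CI for β₁ is (2.4117, 3.2381)

Confidence interval for the slope:

The 90% CI for β₁ is: β̂₁ ± t*(α/2, n-2) × SE(β̂₁)

Step 1: Find critical t-value
- Confidence level = 0.9
- Degrees of freedom = n - 2 = 19 - 2 = 17
- t*(α/2, 17) = 1.7396

Step 2: Calculate margin of error
Margin = 1.7396 × 0.2375 = 0.4132

Step 3: Construct interval
CI = 2.8249 ± 0.4132
CI = (2.4117, 3.2381)

Interpretation: each one-unit increase in x is associated with a change in mean y of between 2.4117 and 3.2381, with 90% confidence.
Since 0 is outside the interval, a two-sided test at α = 0.10 would reject H₀: β₁ = 0.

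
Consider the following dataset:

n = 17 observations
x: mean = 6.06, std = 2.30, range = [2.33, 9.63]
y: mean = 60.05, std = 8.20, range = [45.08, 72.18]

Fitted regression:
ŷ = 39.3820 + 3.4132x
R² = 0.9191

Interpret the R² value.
R² = 0.9191 means 91.91% of the variation in y is explained by the linear relationship with x. This indicates a strong fit.

R² = 1 − SS_res/SS_tot compares the residual scatter to the total scatter of y about its mean.

Here R² = 0.9191:
- Explained: 91.91% of the variation in y
- Unexplained (residual): 100% − 91.91% = 8.09%
- Rule of thumb (below 0.3 weak; 0.3 to below 0.7 moderate; 0.7 and above strong) → strong

Calculation: R² = 1 − (SS_res / SS_tot), where SS_res is the sum of squared residuals and SS_tot the total sum of squares.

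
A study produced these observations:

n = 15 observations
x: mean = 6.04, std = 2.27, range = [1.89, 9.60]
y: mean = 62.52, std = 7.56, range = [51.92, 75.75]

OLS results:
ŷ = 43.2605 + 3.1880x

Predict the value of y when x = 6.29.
ŷ = 63.3130

Plug x = 6.29 into the fitted line:

ŷ = 43.2605 + 3.1880 × 6.29
ŷ = 43.2605 + 20.0525
ŷ = 63.3130

This is a point prediction; actual observations scatter around it by roughly the residual standard deviation.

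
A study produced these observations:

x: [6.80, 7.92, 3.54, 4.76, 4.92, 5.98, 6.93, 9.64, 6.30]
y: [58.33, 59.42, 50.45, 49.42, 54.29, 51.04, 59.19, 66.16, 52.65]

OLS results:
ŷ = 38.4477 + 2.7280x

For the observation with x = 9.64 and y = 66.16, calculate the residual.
Residual = 1.4144

The residual is the difference between the actual value and the predicted value:

Residual = y - ŷ

Step 1: Calculate predicted value
ŷ = 38.4477 + 2.7280 × 9.64
ŷ = 64.7456

Step 2: Calculate residual
Residual = 66.16 - 64.7456
Residual = 1.4144

Interpretation: the model underestimates the actual value by 1.4144 at this point (positive residual → observation lies above the fitted line).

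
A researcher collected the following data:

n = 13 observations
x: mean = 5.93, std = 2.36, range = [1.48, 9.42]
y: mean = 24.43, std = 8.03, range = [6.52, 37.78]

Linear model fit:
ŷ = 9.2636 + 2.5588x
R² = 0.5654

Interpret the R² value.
About 56.54% of the variability in y is accounted for by the regression on x (R² = 0.5654) — a moderate linear fit.

R² (coefficient of determination) measures the proportion of variance in y explained by the regression model.

Here R² = 0.5654:
- Explained: 56.54% of the variation in y
- Unexplained (residual): 100% − 56.54% = 43.46%
- Rule of thumb (below 0.3 weak; 0.3 to below 0.7 moderate; 0.7 and above strong) → moderate

Note: R² never decreases when predictors are added, so it should not be used alone to compare models of different size.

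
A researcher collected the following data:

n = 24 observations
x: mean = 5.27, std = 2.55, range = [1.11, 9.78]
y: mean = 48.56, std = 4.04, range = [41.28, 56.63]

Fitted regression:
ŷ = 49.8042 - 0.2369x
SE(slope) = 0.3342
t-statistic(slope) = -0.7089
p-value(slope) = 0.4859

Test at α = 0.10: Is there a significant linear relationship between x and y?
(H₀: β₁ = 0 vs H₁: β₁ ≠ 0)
Fail to reject H₀: p-value = 0.4859 ≥ α = 0.10. The linear relationship is not significant at the 10% level.

Hypothesis test for the slope coefficient:

H₀: β₁ = 0 (no linear relationship)
H₁: β₁ ≠ 0 (linear relationship exists)

Test statistic: t = β̂₁ / SE(β̂₁) = -0.2369 / 0.3342 = -0.7089

p = 0.4859: how often a slope estimate this far from 0 (in SE units) would arise by chance if β₁ were truly 0.

Decision rule: reject H₀ if p-value < α.
p-value = 0.4859 ≥ α = 0.10 → fail to reject H₀.

There is not sufficient evidence at the 10% significance level to conclude that a linear relationship exists between x and y.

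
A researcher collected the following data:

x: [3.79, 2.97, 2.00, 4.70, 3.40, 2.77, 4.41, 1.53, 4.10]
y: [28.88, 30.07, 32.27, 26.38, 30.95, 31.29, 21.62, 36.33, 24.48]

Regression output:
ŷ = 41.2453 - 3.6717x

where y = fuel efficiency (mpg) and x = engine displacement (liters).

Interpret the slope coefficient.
For each additional liter of engine displacement, predicted fuel efficiency decreases by approximately 3.6717 mpg.

The slope coefficient β₁ = -3.6717 represents the marginal effect of engine displacement on fuel efficiency.

Interpretation:
- Engine displacement up by 1 liter → predicted fuel efficiency decreases by 3.6717 mpg
- The effect is assumed constant over the observed range of x (linearity)
- The sign (−) gives the direction; the magnitude 3.6717 gives the size of the effect per liter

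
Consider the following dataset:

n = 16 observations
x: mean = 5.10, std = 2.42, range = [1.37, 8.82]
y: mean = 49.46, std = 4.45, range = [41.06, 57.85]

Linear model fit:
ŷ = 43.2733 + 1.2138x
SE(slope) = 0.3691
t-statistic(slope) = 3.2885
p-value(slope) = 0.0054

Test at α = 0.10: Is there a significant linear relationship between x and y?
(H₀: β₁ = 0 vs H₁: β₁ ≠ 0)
Since p-value = 0.0054 < α = 0.10, reject H₀ — the slope is significantly different from 0.

Hypothesis test for the slope coefficient:

H₀: β₁ = 0 (no linear relationship)
H₁: β₁ ≠ 0 (linear relationship exists)

Test statistic: t = β̂₁ / SE(β̂₁) = 1.2138 / 0.3691 = 3.2885

The p-value (0.0054) is the probability, under H₀, of a t-statistic at least as extreme as |t| = 3.2885 (two-sided, df = n − 2 = 14).

Decision rule: reject H₀ if p-value < α.
p-value = 0.0054 < α = 0.10 → reject H₀.

At α = 0.10 the data do provide convincing evidence of a nonzero slope.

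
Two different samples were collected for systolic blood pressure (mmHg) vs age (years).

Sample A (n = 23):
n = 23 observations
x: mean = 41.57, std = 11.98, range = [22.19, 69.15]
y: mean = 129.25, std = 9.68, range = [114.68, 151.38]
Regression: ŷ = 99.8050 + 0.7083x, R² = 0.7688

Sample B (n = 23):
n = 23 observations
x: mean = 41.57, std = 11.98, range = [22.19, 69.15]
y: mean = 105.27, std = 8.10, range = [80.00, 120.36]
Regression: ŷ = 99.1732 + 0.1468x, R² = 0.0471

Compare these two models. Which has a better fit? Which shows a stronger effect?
Model A has the better fit (R² = 0.7688 vs 0.0471). Model A shows the stronger effect (|β₁| = 0.7083 vs 0.1468).

Model Comparison:

Goodness of fit (R²):
- Model A: R² = 0.7688 → 76.88% of variance in blood pressure explained
- Model B: R² = 0.0471 → 4.71% of variance in blood pressure explained
- 0.7688 > 0.0471 → Model A has the better fit

Effect size (slope magnitude):
- Model A: β₁ = 0.7083 → predicted blood pressure rises 0.7083 mmHg per additional year of age
- Model B: β₁ = 0.1468 → predicted blood pressure rises 0.1468 mmHg per additional year of age
- |0.7083| > |0.1468| → Model A shows the stronger marginal effect

Notes:
- A better fit (higher R²) doesn't necessarily mean a more important relationship.
- R² measures how tightly points cluster around the line; β₁ measures how steep the line is — they answer different questions.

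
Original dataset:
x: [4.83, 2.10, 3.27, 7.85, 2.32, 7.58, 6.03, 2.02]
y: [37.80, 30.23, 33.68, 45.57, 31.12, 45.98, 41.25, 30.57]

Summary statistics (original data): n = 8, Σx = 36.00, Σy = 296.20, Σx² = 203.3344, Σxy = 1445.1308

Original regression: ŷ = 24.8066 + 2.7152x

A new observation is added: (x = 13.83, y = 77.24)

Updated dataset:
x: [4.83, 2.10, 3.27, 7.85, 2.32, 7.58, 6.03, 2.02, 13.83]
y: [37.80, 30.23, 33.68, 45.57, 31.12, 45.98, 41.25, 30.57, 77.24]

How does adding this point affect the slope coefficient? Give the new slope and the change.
New slope β₁ = 3.7549 versus 2.7152 before: a change of +1.0397 (+38.3%).

The new point has HIGH LEVERAGE: x = 13.83 is far from the original mean x̄ = 36.00/8 ≈ 4.50 (original range [2.02, 7.85]).

Step 1: Update the sums with the new point (n goes from 8 to 9)
Σx  = 36.00 + 13.83 = 49.83
Σy  = 296.20 + 77.24 = 373.44
Σx² = 203.3344 + 13.83² = 203.3344 + 191.2689 = 394.6033
Σxy = 1445.1308 + 13.83×77.24 = 1445.1308 + 1068.2292 = 2513.3600

Step 2: Recompute the slope with b₁ = (nΣxy − ΣxΣy) / (nΣx² − (Σx)²)
Numerator   = 9×2513.3600 − 49.83×373.44 = 22620.2400 − 18608.5152 = 4011.7248
Denominator = 9×394.6033 − 49.83² = 3551.4297 − 2483.0289 = 1068.4008
b₁(new) = 4011.7248 / 1068.4008 = 3.7549

(Same formula on the original sums: (8×1445.1308 − 36.00×296.20) / (8×203.3344 − 36.00²) = 897.8464 / 330.6752 = 2.7152, matching the given fit.)

Step 3: Change in slope
Δβ₁ = 3.7549 − 2.7152 = +1.0397
Relative change = +1.0397 / 2.7152 × 100% = +38.3%
→ the slope increases when the point is added.

Because the point sits above the extension of the original line at a high-leverage x, it tilts the fit up.
In practice: investigate whether it comes from the same population as the rest of the sample; refit with and without it and report both if conclusions differ.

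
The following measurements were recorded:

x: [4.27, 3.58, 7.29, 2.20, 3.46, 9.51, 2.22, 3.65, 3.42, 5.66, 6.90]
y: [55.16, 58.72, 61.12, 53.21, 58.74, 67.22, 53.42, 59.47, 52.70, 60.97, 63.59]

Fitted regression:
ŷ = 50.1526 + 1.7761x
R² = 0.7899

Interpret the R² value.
R² = 0.7899 means 78.99% of the variation in y is explained by the linear relationship with x. This indicates a strong fit.

R² (coefficient of determination) measures the proportion of variance in y explained by the regression model.

Here R² = 0.7899:
- Explained: 78.99% of the variation in y
- Unexplained (residual): 100% − 78.99% = 21.01%
- Rule of thumb (below 0.3 weak; 0.3 to below 0.7 moderate; 0.7 and above strong) → strong

Note: R² says nothing about causation, and a high R² does not by itself mean the linear form is appropriate — check the residuals.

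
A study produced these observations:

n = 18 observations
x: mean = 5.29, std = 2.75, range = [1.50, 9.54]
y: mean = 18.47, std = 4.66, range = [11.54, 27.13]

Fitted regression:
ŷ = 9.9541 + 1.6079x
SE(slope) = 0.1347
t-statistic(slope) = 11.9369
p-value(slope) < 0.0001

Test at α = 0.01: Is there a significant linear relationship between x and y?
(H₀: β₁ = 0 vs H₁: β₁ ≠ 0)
Reject H₀: p-value < 0.0001 < α = 0.01. The linear relationship is significant at the 1% level.

Hypothesis test for the slope coefficient:

H₀: β₁ = 0 (no linear relationship)
H₁: β₁ ≠ 0 (linear relationship exists)

Test statistic: t = β̂₁ / SE(β̂₁) = 1.6079 / 0.1347 = 11.9369

The p-value (<0.0001) is the probability, under H₀, of a t-statistic at least as extreme as |t| = 11.9369 (two-sided, df = n − 2 = 16).

Decision rule: reject H₀ if p-value < α.
p-value < 0.0001 < α = 0.01 → reject H₀.

At α = 0.01 the data do provide convincing evidence of a nonzero slope.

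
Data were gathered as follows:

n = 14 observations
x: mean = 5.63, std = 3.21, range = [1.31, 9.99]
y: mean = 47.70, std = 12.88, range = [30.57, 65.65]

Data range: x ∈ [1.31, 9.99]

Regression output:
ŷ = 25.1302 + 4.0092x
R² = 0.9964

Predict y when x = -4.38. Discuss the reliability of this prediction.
ŷ = 7.5699 (extrapolation — x = -4.38 lies outside [1.31, 9.99], so reliability is low).

Prediction calculation:
ŷ = 25.1302 + 4.0092 × (-4.38)
ŷ = 7.5699

Reliability:
- Data range: x ∈ [1.31, 9.99]
- Prediction point: x = -4.38 is 5.69 units below the observed range → this is EXTRAPOLATION, not interpolation

Why that matters here:
- The linear relationship may not hold outside the observed range
- There are no observations near this x to validate the fitted line there

A defensible statement: 'if the linear trend continued to x = -4.38, y would be about 7.5699' — the premise is untested.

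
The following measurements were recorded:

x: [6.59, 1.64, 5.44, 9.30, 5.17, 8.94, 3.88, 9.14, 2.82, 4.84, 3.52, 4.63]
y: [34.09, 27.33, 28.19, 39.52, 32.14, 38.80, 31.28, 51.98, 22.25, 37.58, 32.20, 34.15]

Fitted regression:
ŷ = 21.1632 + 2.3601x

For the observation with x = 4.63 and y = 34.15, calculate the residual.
Residual = 2.0595

The residual is the difference between the actual value and the predicted value:

Residual = y - ŷ

Step 1: Calculate predicted value
ŷ = 21.1632 + 2.3601 × 4.63
ŷ = 32.0905

Step 2: Calculate residual
Residual = 34.15 - 32.0905
Residual = 2.0595

The residual is positive, so the observed y = 34.15 sits above the regression line (the line underestimates it by 2.0595).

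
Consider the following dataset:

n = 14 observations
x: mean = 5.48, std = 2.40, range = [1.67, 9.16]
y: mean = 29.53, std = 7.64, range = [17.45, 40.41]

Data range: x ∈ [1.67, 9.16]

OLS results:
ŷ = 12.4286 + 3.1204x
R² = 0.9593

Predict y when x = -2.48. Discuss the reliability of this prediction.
ŷ = 4.6900, but this is extrapolation (below the data range [1.67, 9.16]) and may be unreliable.

Prediction calculation:
ŷ = 12.4286 + 3.1204 × (-2.48)
ŷ = 4.6900

Reliability:
- Data range: x ∈ [1.67, 9.16]
- Prediction point: x = -2.48 is 4.15 units below the observed range → this is EXTRAPOLATION, not interpolation

Why that matters here:
- The linear relationship may not hold outside the observed range
- There are no observations near this x to validate the fitted line there
- R² describes fit only over the sampled x values; it says nothing about behaviour beyond them

A defensible statement: 'if the linear trend continued to x = -2.48, y would be about 4.6900' — the premise is untested.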